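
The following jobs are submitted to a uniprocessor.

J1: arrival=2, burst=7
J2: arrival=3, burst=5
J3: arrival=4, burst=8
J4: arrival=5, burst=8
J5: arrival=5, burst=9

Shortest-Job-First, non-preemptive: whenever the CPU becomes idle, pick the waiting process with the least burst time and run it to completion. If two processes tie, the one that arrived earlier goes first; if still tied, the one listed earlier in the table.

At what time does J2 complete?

Schedule: | idle 0-2 | J1 2-9 | J2 9-14 | J3 14-22 | J4 22-30 | J5 30-39 |
Completion: J1=9  J2=14  J3=22  J4=30  J5=39
Turnaround (C−A): J1=7  J2=11  J3=18  J4=25  J5=34

14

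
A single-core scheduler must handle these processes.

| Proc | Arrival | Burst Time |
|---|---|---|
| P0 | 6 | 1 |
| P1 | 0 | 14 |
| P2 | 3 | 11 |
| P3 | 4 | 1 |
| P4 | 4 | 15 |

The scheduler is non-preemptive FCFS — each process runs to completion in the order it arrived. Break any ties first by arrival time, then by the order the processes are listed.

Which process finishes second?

Gantt: | P1 0-14 | P2 14-25 | P3 25-26 | P4 26-41 | P0 41-42 |
Completion: P0=42  P1=14  P2=25  P3=26  P4=41
Finish order: P1 → P2 → P3 → P4 → P0

P2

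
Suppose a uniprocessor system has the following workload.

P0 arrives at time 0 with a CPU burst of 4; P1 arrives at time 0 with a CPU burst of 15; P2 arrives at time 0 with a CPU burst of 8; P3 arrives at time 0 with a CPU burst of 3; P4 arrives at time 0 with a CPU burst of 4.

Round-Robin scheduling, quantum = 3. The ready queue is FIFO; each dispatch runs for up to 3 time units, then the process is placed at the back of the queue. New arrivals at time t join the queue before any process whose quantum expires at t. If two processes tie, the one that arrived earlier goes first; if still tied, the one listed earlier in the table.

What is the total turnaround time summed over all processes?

113

Schedule: | P0 0-3 | P1 3-6 | P2 6-9 | P3 9-12 | P4 12-15 | P0 15-16 | P1 16-19 | P2 19-22 | P4 22-23 | P1 23-26 | P2 26-28 | P1 28-34 |
Completion: P0=16  P1=34  P2=28  P3=12  P4=23
Turnaround = completion − arrival: P0=16, P1=34, P2=28, P3=12, P4=23
Total turnaround = 16 + 34 + 28 + 12 + 23 = 113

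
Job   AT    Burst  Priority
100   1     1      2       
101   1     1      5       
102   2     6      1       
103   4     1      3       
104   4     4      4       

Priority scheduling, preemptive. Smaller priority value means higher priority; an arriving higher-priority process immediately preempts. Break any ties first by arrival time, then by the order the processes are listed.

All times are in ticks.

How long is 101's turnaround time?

13

Schedule: | idle 0-1 | 100 1-2 | 102 2-8 | 103 8-9 | 104 9-13 | 101 13-14 |
Completion: 100=2  101=14  102=8  103=9  104=13
Turnaround(101) = completion − arrival = 14 − 1 = 13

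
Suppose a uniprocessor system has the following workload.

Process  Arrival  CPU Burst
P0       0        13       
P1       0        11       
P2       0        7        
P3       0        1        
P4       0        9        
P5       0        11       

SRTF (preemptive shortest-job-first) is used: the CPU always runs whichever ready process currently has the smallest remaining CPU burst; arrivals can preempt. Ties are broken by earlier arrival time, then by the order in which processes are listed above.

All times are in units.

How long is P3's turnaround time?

Timeline: | P3 0-1 | P2 1-8 | P4 8-17 | P1 17-28 | P5 28-39 | P0 39-52 |
Completion: P0=52  P1=28  P2=8  P3=1  P4=17  P5=39
Turnaround (C−A): P0=52  P1=28  P2=8  P3=1  P4=17  P5=39
Turnaround(P3) = completion − arrival = 1 − 0 = 1

1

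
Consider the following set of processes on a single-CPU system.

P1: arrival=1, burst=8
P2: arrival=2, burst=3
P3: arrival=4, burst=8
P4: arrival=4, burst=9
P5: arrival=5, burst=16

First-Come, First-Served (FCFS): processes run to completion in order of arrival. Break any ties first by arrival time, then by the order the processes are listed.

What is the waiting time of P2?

Gantt: | idle 0-1 | P1 1-9 | P2 9-12 | P3 12-20 | P4 20-29 | P5 29-45 |
Completion: P1=9  P2=12  P3=20  P4=29  P5=45
Waiting(P2) = turnaround − burst = 10 − 3 = 7

7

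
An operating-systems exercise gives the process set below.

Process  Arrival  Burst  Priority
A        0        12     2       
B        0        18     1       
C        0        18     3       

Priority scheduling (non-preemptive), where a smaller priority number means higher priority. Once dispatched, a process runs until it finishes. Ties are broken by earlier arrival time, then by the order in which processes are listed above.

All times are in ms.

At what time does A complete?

30

Gantt: | B 0-18 | A 18-30 | C 30-48 |
Completion: A=30  B=18  C=48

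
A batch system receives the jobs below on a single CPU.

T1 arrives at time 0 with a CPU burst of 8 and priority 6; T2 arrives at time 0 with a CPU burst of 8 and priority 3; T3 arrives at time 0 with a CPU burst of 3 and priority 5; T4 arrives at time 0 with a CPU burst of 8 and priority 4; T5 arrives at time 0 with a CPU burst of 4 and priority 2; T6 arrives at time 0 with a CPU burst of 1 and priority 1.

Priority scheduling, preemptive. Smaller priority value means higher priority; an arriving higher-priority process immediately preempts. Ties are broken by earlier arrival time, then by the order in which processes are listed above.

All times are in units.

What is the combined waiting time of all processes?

Schedule: | T6 0-1 | T5 1-5 | T2 5-13 | T4 13-21 | T3 21-24 | T1 24-32 |
Completion: T1=32  T2=13  T3=24  T4=21  T5=5  T6=1
Turnaround (C−A): T1=32  T2=13  T3=24  T4=21  T5=5  T6=1
Waiting = turnaround − burst: T1=24, T2=5, T3=21, T4=13, T5=1, T6=0
Total waiting = 24 + 5 + 21 + 13 + 1 + 0 = 64

64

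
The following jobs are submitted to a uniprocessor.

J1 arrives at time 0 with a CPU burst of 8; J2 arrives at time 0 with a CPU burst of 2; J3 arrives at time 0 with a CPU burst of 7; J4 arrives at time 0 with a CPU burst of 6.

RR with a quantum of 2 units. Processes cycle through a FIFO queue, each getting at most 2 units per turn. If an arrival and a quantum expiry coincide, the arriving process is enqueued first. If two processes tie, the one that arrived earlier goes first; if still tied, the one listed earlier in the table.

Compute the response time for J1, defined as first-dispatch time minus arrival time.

Timeline: | J1 0-2 | J2 2-4 | J3 4-6 | J4 6-8 | J1 8-10 | J3 10-12 | J4 12-14 | J1 14-16 | J3 16-18 | J4 18-20 | J1 20-22 | J3 22-23 |
Completion: J1=22  J2=4  J3=23  J4=20
Response(J1) = first start − arrival = 0 − 0 = 0

0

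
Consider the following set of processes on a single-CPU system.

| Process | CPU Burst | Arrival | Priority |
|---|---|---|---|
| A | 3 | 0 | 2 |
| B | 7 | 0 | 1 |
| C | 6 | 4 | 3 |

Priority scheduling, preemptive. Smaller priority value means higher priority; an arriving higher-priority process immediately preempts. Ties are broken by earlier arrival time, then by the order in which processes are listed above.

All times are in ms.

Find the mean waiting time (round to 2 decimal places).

Timeline: | B 0-7 | A 7-10 | C 10-16 |
Completion: A=10  B=7  C=16
Turnaround (C−A): A=10  B=7  C=12
Waiting times: A=7, B=0, C=6
Average waiting = (7+0+6) / 3 = 13/3 = 4.33

4.33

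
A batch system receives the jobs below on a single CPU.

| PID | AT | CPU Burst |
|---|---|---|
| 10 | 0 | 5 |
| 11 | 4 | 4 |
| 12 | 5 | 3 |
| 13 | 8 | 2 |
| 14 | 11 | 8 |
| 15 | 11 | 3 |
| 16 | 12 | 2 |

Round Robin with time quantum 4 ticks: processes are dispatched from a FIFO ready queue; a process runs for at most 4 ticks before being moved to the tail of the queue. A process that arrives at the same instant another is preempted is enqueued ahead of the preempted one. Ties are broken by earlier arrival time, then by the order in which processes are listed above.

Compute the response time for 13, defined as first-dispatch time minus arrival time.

Gantt: | 10 0-4 | 11 4-8 | 10 8-9 | 12 9-12 | 13 12-14 | 14 14-18 | 15 18-21 | 16 21-23 | 14 23-27 |
Completion: 10=9  11=8  12=12  13=14  14=27  15=21  16=23
Turnaround (C−A): 10=9  11=4  12=7  13=6  14=16  15=10  16=11
Response(13) = first start − arrival = 12 − 8 = 4

4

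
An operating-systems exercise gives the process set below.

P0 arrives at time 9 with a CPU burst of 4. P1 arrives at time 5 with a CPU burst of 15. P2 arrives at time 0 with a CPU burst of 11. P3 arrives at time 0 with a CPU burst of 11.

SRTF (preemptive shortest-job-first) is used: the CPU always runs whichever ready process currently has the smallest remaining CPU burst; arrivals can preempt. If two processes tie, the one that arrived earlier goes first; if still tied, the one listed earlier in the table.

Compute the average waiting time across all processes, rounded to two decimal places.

Gantt: | P2 0-11 | P0 11-15 | P3 15-26 | P1 26-41 |
Completion: P0=15  P1=41  P2=11  P3=26
Waiting times: P0=2, P1=21, P2=0, P3=15
Average waiting = (2+21+0+15) / 4 = 38/4 = 9.50

9.50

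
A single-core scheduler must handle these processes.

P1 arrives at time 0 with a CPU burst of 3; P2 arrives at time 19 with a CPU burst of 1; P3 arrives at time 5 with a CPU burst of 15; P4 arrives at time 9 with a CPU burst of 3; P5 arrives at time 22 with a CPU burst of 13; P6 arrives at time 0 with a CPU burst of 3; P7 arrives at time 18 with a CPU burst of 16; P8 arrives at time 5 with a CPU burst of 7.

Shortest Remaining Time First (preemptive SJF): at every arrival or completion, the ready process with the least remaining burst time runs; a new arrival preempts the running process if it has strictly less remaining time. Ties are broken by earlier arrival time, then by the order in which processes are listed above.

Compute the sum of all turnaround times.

117

Schedule: | P1 0-3 | P6 3-6 | P8 6-9 | P4 9-12 | P8 12-16 | P3 16-19 | P2 19-20 | P3 20-32 | P5 32-45 | P7 45-61 |
Completion: P1=3  P2=20  P3=32  P4=12  P5=45  P6=6  P7=61  P8=16
Turnaround (C−A): P1=3  P2=1  P3=27  P4=3  P5=23  P6=6  P7=43  P8=11
Turnaround = completion − arrival: P1=3, P2=1, P3=27, P4=3, P5=23, P6=6, P7=43, P8=11
Total turnaround = 3 + 1 + 27 + 3 + 23 + 6 + 43 + 11 = 117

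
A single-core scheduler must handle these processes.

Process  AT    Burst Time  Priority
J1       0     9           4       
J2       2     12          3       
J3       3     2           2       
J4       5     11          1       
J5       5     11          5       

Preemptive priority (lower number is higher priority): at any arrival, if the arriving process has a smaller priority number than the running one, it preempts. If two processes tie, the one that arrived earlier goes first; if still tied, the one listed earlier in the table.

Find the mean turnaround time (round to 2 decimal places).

22.40

Schedule: | J1 0-2 | J2 2-3 | J3 3-5 | J4 5-16 | J2 16-27 | J1 27-34 | J5 34-45 |
Completion: J1=34  J2=27  J3=5  J4=16  J5=45
Turnaround times: J1=34, J2=25, J3=2, J4=11, J5=40
Average turnaround = (34+25+2+11+40) / 5 = 112/5 = 22.40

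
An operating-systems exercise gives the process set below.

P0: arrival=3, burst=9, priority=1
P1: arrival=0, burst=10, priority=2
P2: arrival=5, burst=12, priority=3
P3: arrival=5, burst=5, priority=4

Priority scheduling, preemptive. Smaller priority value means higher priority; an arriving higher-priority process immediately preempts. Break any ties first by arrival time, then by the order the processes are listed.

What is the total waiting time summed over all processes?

Gantt: | P1 0-3 | P0 3-12 | P1 12-19 | P2 19-31 | P3 31-36 |
Completion: P0=12  P1=19  P2=31  P3=36
Waiting = turnaround − burst: P0=0, P1=9, P2=14, P3=26
Total waiting = 0 + 9 + 14 + 26 = 49

49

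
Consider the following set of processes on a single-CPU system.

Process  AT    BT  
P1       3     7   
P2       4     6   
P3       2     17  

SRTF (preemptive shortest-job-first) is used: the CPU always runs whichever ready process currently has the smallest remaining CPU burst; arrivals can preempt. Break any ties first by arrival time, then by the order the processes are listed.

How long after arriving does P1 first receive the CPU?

Gantt: | idle 0-2 | P3 2-3 | P1 3-10 | P2 10-16 | P3 16-32 |
Completion: P1=10  P2=16  P3=32
Turnaround (C−A): P1=7  P2=12  P3=30
Response(P1) = first start − arrival = 3 − 3 = 0

0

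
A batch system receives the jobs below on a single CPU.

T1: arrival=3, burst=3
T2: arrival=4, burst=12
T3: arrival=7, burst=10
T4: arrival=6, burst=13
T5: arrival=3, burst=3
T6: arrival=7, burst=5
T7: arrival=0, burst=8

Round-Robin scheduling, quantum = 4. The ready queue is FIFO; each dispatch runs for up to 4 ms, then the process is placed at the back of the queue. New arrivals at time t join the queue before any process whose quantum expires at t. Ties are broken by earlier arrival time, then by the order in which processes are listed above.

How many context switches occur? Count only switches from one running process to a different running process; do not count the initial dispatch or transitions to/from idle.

Timeline: | T7 0-4 | T1 4-7 | T5 7-10 | T2 10-14 | T7 14-18 | T4 18-22 | T3 22-26 | T6 26-30 | T2 30-34 | T4 34-38 | T3 38-42 | T6 42-43 | T2 43-47 | T4 47-51 | T3 51-53 | T4 53-54 |
Completion: T1=7  T2=47  T3=53  T4=54  T5=10  T6=43  T7=18
Turnaround (C−A): T1=4  T2=43  T3=46  T4=48  T5=7  T6=36  T7=18

15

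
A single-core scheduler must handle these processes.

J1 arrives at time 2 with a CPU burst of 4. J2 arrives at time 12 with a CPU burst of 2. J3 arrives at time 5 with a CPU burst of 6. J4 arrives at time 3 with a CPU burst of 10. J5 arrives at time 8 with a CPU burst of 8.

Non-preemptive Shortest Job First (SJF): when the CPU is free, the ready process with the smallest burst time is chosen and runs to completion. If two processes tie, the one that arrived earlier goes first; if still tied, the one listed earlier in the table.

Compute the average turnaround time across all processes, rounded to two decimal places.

Timeline: | idle 0-2 | J1 2-6 | J3 6-12 | J2 12-14 | J5 14-22 | J4 22-32 |
Completion: J1=6  J2=14  J3=12  J4=32  J5=22
Turnaround times: J1=4, J2=2, J3=7, J4=29, J5=14
Average turnaround = (4+2+7+29+14) / 5 = 56/5 = 11.20

11.20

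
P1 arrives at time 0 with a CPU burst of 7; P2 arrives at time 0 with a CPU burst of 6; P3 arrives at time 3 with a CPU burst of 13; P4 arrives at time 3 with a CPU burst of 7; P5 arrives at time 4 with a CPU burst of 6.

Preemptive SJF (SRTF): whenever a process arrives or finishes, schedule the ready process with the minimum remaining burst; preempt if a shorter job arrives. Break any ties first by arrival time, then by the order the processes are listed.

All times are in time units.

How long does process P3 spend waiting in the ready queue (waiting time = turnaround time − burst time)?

Schedule: | P2 0-6 | P5 6-12 | P1 12-19 | P4 19-26 | P3 26-39 |
Completion: P1=19  P2=6  P3=39  P4=26  P5=12
Turnaround (C−A): P1=19  P2=6  P3=36  P4=23  P5=8
Waiting(P3) = turnaround − burst = 36 − 13 = 23

23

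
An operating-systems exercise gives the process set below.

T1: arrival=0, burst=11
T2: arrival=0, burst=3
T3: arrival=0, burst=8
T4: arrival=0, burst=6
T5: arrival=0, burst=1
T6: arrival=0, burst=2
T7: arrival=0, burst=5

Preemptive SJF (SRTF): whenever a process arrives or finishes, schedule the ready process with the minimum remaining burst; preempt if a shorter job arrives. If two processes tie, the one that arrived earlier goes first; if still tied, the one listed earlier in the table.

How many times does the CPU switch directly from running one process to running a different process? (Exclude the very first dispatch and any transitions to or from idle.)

Schedule: | T5 0-1 | T6 1-3 | T2 3-6 | T7 6-11 | T4 11-17 | T3 17-25 | T1 25-36 |
Completion: T1=36  T2=6  T3=25  T4=17  T5=1  T6=3  T7=11
Turnaround (C−A): T1=36  T2=6  T3=25  T4=17  T5=1  T6=3  T7=11

6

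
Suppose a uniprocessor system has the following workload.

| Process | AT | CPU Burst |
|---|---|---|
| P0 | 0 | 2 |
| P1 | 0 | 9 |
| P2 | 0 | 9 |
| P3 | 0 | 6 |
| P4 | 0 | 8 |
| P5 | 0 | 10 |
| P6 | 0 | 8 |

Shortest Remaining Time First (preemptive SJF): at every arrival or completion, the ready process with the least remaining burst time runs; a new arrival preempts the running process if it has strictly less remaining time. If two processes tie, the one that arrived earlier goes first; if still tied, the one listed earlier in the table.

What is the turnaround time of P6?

Schedule: | P0 0-2 | P3 2-8 | P4 8-16 | P6 16-24 | P1 24-33 | P2 33-42 | P5 42-52 |
Completion: P0=2  P1=33  P2=42  P3=8  P4=16  P5=52  P6=24
Turnaround (C−A): P0=2  P1=33  P2=42  P3=8  P4=16  P5=52  P6=24
Turnaround(P6) = completion − arrival = 24 − 0 = 24

24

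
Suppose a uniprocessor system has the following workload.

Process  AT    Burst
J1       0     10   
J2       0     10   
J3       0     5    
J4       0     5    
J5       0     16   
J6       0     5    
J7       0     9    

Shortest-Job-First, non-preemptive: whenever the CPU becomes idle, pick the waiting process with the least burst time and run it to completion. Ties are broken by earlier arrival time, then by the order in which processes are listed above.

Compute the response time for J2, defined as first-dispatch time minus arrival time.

Timeline: | J3 0-5 | J4 5-10 | J6 10-15 | J7 15-24 | J1 24-34 | J2 34-44 | J5 44-60 |
Completion: J1=34  J2=44  J3=5  J4=10  J5=60  J6=15  J7=24
Response(J2) = first start − arrival = 34 − 0 = 34

34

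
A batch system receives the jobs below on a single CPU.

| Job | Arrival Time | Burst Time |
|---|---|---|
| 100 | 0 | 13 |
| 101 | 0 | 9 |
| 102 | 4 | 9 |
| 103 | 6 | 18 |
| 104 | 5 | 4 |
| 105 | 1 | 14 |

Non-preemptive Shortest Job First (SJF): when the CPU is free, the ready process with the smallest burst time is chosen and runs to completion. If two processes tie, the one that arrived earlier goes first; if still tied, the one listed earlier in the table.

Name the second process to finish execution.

Schedule: | 101 0-9 | 104 9-13 | 102 13-22 | 100 22-35 | 105 35-49 | 103 49-67 |
Completion: 100=35  101=9  102=22  103=67  104=13  105=49
Finish order: 101 → 104 → 102 → 100 → 105 → 103

104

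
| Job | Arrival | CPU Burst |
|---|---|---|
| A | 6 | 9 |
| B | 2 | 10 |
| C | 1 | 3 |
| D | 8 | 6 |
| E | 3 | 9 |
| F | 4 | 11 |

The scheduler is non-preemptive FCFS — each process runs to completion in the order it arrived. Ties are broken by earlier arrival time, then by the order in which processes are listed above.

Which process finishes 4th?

F

Gantt: | idle 0-1 | C 1-4 | B 4-14 | E 14-23 | F 23-34 | A 34-43 | D 43-49 |
Completion: A=43  B=14  C=4  D=49  E=23  F=34
Turnaround (C−A): A=37  B=12  C=3  D=41  E=20  F=30
Finish order: C → B → E → F → A → D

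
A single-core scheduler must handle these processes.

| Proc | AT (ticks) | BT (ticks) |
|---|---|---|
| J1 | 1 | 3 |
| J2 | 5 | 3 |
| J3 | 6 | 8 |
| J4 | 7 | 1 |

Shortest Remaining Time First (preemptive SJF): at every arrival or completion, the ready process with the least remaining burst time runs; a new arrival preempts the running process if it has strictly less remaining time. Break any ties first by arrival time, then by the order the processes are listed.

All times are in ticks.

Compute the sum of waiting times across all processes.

Gantt: | idle 0-1 | J1 1-4 | idle 4-5 | J2 5-8 | J4 8-9 | J3 9-17 |
Completion: J1=4  J2=8  J3=17  J4=9
Turnaround (C−A): J1=3  J2=3  J3=11  J4=2
Waiting = turnaround − burst: J1=0, J2=0, J3=3, J4=1
Total waiting = 0 + 0 + 3 + 1 = 4

4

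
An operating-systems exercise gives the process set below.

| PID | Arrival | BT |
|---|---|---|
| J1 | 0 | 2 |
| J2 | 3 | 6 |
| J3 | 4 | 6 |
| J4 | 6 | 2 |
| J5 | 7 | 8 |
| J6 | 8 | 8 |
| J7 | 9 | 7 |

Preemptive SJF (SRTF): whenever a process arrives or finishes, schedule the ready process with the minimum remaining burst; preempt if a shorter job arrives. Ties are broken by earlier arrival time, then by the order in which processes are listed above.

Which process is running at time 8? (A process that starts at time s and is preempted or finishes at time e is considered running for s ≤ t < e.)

J2

Timeline: | J1 0-2 | idle 2-3 | J2 3-6 | J4 6-8 | J2 8-11 | J3 11-17 | J7 17-24 | J5 24-32 | J6 32-40 |
Completion: J1=2  J2=11  J3=17  J4=8  J5=32  J6=40  J7=24
Turnaround (C−A): J1=2  J2=8  J3=13  J4=2  J5=25  J6=32  J7=15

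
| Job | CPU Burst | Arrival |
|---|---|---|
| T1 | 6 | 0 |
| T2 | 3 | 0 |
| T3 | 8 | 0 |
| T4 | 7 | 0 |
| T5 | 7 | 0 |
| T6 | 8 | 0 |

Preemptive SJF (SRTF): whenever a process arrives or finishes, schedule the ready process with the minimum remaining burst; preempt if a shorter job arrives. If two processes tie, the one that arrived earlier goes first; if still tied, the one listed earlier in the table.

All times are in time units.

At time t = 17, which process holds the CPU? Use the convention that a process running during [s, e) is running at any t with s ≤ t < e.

Timeline: | T2 0-3 | T1 3-9 | T4 9-16 | T5 16-23 | T3 23-31 | T6 31-39 |
Completion: T1=9  T2=3  T3=31  T4=16  T5=23  T6=39
Turnaround (C−A): T1=9  T2=3  T3=31  T4=16  T5=23  T6=39

T5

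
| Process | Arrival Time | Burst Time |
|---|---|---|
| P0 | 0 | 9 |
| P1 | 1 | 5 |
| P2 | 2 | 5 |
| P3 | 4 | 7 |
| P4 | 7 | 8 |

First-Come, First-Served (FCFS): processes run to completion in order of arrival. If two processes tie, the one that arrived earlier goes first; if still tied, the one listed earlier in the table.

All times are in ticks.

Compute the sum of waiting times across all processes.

Schedule: | P0 0-9 | P1 9-14 | P2 14-19 | P3 19-26 | P4 26-34 |
Completion: P0=9  P1=14  P2=19  P3=26  P4=34
Turnaround (C−A): P0=9  P1=13  P2=17  P3=22  P4=27
Waiting = turnaround − burst: P0=0, P1=8, P2=12, P3=15, P4=19
Total waiting = 0 + 8 + 12 + 15 + 19 = 54

54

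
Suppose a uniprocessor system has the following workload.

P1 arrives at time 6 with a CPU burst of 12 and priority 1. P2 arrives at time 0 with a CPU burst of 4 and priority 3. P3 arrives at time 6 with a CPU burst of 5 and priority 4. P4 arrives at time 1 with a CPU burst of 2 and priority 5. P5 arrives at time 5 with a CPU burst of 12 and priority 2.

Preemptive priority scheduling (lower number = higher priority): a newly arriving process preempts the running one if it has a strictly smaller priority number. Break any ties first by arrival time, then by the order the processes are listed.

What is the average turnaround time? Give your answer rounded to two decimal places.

20.40

Gantt: | P2 0-4 | P4 4-5 | P5 5-6 | P1 6-18 | P5 18-29 | P3 29-34 | P4 34-35 |
Completion: P1=18  P2=4  P3=34  P4=35  P5=29
Turnaround (C−A): P1=12  P2=4  P3=28  P4=34  P5=24
Turnaround times: P1=12, P2=4, P3=28, P4=34, P5=24
Average turnaround = (12+4+28+34+24) / 5 = 102/5 = 20.40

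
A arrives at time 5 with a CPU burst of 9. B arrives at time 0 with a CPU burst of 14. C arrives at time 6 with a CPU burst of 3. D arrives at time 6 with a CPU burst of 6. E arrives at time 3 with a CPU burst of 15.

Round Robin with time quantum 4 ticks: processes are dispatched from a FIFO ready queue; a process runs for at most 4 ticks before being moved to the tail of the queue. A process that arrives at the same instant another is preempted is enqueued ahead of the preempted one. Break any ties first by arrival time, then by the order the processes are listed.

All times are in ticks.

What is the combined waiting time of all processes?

123

Gantt: | B 0-4 | E 4-8 | B 8-12 | A 12-16 | C 16-19 | D 19-23 | E 23-27 | B 27-31 | A 31-35 | D 35-37 | E 37-41 | B 41-43 | A 43-44 | E 44-47 |
Completion: A=44  B=43  C=19  D=37  E=47
Waiting = turnaround − burst: A=30, B=29, C=10, D=25, E=29
Total waiting = 30 + 29 + 10 + 25 + 29 = 123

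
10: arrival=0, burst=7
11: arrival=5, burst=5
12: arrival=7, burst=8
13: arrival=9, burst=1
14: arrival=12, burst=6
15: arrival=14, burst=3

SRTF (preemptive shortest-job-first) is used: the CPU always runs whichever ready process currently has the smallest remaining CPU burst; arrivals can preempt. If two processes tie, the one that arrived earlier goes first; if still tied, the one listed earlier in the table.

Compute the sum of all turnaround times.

52

Timeline: | 10 0-7 | 11 7-9 | 13 9-10 | 11 10-13 | 14 13-14 | 15 14-17 | 14 17-22 | 12 22-30 |
Completion: 10=7  11=13  12=30  13=10  14=22  15=17
Turnaround (C−A): 10=7  11=8  12=23  13=1  14=10  15=3
Turnaround = completion − arrival: 10=7, 11=8, 12=23, 13=1, 14=10, 15=3
Total turnaround = 7 + 8 + 23 + 1 + 10 + 3 = 52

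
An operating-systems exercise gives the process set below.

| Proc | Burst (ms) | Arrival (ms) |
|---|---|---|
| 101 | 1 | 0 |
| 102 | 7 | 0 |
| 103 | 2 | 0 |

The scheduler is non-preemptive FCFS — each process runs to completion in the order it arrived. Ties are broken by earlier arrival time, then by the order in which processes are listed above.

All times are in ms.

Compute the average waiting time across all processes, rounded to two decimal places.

3.00

Gantt: | 101 0-1 | 102 1-8 | 103 8-10 |
Completion: 101=1  102=8  103=10
Turnaround (C−A): 101=1  102=8  103=10
Waiting times: 101=0, 102=1, 103=8
Average waiting = (0+1+8) / 3 = 9/3 = 3.00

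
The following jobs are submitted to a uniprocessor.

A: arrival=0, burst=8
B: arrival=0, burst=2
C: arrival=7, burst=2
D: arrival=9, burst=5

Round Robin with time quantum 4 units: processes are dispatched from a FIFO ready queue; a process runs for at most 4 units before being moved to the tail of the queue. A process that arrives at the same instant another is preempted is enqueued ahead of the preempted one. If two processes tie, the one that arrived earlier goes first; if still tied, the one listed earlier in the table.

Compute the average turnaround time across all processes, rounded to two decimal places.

Timeline: | A 0-4 | B 4-6 | A 6-10 | C 10-12 | D 12-17 |
Completion: A=10  B=6  C=12  D=17
Turnaround times: A=10, B=6, C=5, D=8
Average turnaround = (10+6+5+8) / 4 = 29/4 = 7.25

7.25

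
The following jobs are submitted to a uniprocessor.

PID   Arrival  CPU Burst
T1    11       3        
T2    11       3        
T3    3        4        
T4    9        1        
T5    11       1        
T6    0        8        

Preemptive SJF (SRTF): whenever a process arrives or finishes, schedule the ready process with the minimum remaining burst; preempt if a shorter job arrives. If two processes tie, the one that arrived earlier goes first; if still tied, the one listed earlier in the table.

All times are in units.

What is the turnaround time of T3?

Timeline: | T6 0-3 | T3 3-7 | T6 7-9 | T4 9-10 | T6 10-11 | T5 11-12 | T6 12-14 | T1 14-17 | T2 17-20 |
Completion: T1=17  T2=20  T3=7  T4=10  T5=12  T6=14
Turnaround(T3) = completion − arrival = 7 − 3 = 4

4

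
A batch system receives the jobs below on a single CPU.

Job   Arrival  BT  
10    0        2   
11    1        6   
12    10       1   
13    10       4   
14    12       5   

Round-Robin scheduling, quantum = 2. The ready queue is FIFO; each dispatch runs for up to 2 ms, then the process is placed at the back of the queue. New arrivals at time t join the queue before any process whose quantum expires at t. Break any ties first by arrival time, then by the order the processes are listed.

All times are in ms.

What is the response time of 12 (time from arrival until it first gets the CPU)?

0

Timeline: | 10 0-2 | 11 2-8 | idle 8-10 | 12 10-11 | 13 11-13 | 14 13-15 | 13 15-17 | 14 17-20 |
Completion: 10=2  11=8  12=11  13=17  14=20
Turnaround (C−A): 10=2  11=7  12=1  13=7  14=8
Response(12) = first start − arrival = 10 − 10 = 0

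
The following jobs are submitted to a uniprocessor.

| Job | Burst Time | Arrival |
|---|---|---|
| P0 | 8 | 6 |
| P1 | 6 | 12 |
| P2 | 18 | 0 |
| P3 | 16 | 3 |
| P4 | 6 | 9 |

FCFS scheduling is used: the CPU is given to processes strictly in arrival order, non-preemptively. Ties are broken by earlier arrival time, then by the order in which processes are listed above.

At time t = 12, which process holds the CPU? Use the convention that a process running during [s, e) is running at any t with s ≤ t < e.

Gantt: | P2 0-18 | P3 18-34 | P0 34-42 | P4 42-48 | P1 48-54 |
Completion: P0=42  P1=54  P2=18  P3=34  P4=48
Turnaround (C−A): P0=36  P1=42  P2=18  P3=31  P4=39

P2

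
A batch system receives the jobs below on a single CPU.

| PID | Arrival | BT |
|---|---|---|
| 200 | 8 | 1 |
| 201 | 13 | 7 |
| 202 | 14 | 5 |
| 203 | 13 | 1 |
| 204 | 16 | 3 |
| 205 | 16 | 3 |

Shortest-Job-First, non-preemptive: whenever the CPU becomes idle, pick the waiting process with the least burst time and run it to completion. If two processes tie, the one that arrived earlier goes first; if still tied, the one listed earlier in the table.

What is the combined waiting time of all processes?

21

Gantt: | idle 0-8 | 200 8-9 | idle 9-13 | 203 13-14 | 202 14-19 | 204 19-22 | 205 22-25 | 201 25-32 |
Completion: 200=9  201=32  202=19  203=14  204=22  205=25
Turnaround (C−A): 200=1  201=19  202=5  203=1  204=6  205=9
Waiting = turnaround − burst: 200=0, 201=12, 202=0, 203=0, 204=3, 205=6
Total waiting = 0 + 12 + 0 + 0 + 3 + 6 = 21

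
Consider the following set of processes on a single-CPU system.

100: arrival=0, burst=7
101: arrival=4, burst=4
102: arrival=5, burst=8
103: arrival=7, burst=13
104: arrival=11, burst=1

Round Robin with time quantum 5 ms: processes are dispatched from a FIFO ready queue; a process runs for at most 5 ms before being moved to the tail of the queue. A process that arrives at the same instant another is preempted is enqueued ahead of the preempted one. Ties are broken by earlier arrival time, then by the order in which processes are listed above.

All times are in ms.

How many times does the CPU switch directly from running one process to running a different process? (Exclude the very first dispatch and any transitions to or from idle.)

Gantt: | 100 0-5 | 101 5-9 | 102 9-14 | 100 14-16 | 103 16-21 | 104 21-22 | 102 22-25 | 103 25-33 |
Completion: 100=16  101=9  102=25  103=33  104=22
Turnaround (C−A): 100=16  101=5  102=20  103=26  104=11

7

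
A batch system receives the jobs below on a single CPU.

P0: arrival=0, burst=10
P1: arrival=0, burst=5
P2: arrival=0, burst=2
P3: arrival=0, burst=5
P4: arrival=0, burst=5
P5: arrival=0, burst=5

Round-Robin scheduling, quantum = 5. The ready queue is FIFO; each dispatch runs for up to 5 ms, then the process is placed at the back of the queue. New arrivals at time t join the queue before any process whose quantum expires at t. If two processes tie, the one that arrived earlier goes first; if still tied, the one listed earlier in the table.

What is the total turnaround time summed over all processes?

120

Schedule: | P0 0-5 | P1 5-10 | P2 10-12 | P3 12-17 | P4 17-22 | P5 22-27 | P0 27-32 |
Completion: P0=32  P1=10  P2=12  P3=17  P4=22  P5=27
Turnaround (C−A): P0=32  P1=10  P2=12  P3=17  P4=22  P5=27
Turnaround = completion − arrival: P0=32, P1=10, P2=12, P3=17, P4=22, P5=27
Total turnaround = 32 + 10 + 12 + 17 + 22 + 27 = 120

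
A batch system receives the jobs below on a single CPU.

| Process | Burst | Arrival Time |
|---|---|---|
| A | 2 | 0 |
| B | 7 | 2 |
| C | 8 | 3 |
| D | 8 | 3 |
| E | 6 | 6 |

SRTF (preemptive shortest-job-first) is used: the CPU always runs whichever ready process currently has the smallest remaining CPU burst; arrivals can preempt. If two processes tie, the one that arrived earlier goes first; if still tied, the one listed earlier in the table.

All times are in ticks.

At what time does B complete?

9

Schedule: | A 0-2 | B 2-9 | E 9-15 | C 15-23 | D 23-31 |
Completion: A=2  B=9  C=23  D=31  E=15
Turnaround (C−A): A=2  B=7  C=20  D=28  E=9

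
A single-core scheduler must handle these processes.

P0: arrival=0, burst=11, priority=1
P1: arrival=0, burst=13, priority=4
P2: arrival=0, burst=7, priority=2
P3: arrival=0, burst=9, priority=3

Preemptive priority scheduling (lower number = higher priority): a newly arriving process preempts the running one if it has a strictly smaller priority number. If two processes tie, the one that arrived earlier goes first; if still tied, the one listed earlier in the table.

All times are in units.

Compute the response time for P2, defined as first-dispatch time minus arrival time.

Timeline: | P0 0-11 | P2 11-18 | P3 18-27 | P1 27-40 |
Completion: P0=11  P1=40  P2=18  P3=27
Response(P2) = first start − arrival = 11 − 0 = 11

11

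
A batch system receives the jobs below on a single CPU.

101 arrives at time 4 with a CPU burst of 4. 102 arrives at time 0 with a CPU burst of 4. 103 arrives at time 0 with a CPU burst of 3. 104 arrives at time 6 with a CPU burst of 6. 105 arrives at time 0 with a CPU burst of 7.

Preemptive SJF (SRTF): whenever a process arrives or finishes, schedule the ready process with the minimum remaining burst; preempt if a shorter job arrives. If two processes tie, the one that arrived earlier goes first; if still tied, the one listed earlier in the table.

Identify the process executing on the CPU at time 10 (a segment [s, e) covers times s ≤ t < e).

Schedule: | 103 0-3 | 102 3-7 | 101 7-11 | 104 11-17 | 105 17-24 |
Completion: 101=11  102=7  103=3  104=17  105=24
Turnaround (C−A): 101=7  102=7  103=3  104=11  105=24

101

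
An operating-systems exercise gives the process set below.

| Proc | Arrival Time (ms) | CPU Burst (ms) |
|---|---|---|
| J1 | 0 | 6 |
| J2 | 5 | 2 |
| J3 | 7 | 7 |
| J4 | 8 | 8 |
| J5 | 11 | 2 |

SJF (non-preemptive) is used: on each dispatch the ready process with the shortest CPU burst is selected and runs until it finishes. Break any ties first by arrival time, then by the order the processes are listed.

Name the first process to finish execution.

Timeline: | J1 0-6 | J2 6-8 | J3 8-15 | J5 15-17 | J4 17-25 |
Completion: J1=6  J2=8  J3=15  J4=25  J5=17
Finish order: J1 → J2 → J3 → J5 → J4

J1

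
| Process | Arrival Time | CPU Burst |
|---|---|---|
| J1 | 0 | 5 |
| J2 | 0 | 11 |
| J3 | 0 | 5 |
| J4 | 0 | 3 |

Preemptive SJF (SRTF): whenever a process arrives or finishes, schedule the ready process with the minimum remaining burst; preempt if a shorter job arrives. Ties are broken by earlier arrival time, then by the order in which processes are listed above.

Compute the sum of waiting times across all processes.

Gantt: | J4 0-3 | J1 3-8 | J3 8-13 | J2 13-24 |
Completion: J1=8  J2=24  J3=13  J4=3
Waiting = turnaround − burst: J1=3, J2=13, J3=8, J4=0
Total waiting = 3 + 13 + 8 + 0 = 24

24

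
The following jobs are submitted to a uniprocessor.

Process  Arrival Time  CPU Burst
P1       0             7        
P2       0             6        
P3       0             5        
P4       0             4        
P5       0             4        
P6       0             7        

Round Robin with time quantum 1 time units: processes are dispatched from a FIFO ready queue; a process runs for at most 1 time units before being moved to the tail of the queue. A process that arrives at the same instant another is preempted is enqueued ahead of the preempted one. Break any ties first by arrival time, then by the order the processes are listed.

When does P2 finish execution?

30

Timeline: | P1 0-1 | P2 1-2 | P3 2-3 | P4 3-4 | P5 4-5 | P6 5-6 | P1 6-7 | P2 7-8 | P3 8-9 | P4 9-10 | P5 10-11 | P6 11-12 | P1 12-13 | P2 13-14 | P3 14-15 | P4 15-16 | P5 16-17 | P6 17-18 | P1 18-19 | P2 19-20 | P3 20-21 | P4 21-22 | P5 22-23 | P6 23-24 | P1 24-25 | P2 25-26 | P3 26-27 | P6 27-28 | P1 28-29 | P2 29-30 | P6 30-31 | P1 31-32 | P6 32-33 |
Completion: P1=32  P2=30  P3=27  P4=22  P5=23  P6=33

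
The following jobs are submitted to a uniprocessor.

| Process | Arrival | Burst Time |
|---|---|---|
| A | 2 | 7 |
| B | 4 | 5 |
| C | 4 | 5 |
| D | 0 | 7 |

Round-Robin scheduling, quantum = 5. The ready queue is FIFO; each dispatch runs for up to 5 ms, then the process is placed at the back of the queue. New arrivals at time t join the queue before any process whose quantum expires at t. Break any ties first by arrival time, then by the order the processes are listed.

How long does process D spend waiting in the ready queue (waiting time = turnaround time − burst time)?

Gantt: | D 0-5 | A 5-10 | B 10-15 | C 15-20 | D 20-22 | A 22-24 |
Completion: A=24  B=15  C=20  D=22
Waiting(D) = turnaround − burst = 22 − 7 = 15

15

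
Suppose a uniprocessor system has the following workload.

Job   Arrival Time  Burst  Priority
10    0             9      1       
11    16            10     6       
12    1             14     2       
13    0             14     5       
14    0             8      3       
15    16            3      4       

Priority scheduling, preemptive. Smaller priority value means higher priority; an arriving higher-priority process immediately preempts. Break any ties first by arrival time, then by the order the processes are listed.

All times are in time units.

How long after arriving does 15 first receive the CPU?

Timeline: | 10 0-9 | 12 9-23 | 14 23-31 | 15 31-34 | 13 34-48 | 11 48-58 |
Completion: 10=9  11=58  12=23  13=48  14=31  15=34
Turnaround (C−A): 10=9  11=42  12=22  13=48  14=31  15=18
Response(15) = first start − arrival = 31 − 16 = 15

15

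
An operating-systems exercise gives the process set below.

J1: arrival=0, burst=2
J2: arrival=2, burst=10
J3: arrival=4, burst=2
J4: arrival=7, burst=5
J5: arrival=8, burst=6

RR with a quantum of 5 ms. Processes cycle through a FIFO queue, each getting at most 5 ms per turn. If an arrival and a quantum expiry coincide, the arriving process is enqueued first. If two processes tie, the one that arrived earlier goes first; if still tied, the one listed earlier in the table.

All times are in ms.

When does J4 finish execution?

Timeline: | J1 0-2 | J2 2-7 | J3 7-9 | J4 9-14 | J2 14-19 | J5 19-25 |
Completion: J1=2  J2=19  J3=9  J4=14  J5=25
Turnaround (C−A): J1=2  J2=17  J3=5  J4=7  J5=17

14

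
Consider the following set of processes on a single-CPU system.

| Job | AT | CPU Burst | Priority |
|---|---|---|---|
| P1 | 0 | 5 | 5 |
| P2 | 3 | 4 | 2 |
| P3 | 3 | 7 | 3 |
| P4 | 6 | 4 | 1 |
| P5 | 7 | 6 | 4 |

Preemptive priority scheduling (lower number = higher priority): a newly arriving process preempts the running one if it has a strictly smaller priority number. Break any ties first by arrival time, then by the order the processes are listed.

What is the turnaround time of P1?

26

Timeline: | P1 0-3 | P2 3-6 | P4 6-10 | P2 10-11 | P3 11-18 | P5 18-24 | P1 24-26 |
Completion: P1=26  P2=11  P3=18  P4=10  P5=24
Turnaround (C−A): P1=26  P2=8  P3=15  P4=4  P5=17
Turnaround(P1) = completion − arrival = 26 − 0 = 26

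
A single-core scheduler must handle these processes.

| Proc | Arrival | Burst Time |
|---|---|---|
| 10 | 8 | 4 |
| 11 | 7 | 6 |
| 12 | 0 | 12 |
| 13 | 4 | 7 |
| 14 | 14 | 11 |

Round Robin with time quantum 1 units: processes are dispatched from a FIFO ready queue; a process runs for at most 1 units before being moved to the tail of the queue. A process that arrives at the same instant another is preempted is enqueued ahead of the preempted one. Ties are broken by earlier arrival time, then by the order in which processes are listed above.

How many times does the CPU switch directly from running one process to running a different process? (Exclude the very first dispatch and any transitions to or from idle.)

30

Schedule: | 12 0-4 | 13 4-5 | 12 5-6 | 13 6-7 | 12 7-8 | 11 8-9 | 13 9-10 | 10 10-11 | 12 11-12 | 11 12-13 | 13 13-14 | 10 14-15 | 12 15-16 | 11 16-17 | 14 17-18 | 13 18-19 | 10 19-20 | 12 20-21 | 11 21-22 | 14 22-23 | 13 23-24 | 10 24-25 | 12 25-26 | 11 26-27 | 14 27-28 | 13 28-29 | 12 29-30 | 11 30-31 | 14 31-32 | 12 32-33 | 14 33-40 |
Completion: 10=25  11=31  12=33  13=29  14=40
Turnaround (C−A): 10=17  11=24  12=33  13=25  14=26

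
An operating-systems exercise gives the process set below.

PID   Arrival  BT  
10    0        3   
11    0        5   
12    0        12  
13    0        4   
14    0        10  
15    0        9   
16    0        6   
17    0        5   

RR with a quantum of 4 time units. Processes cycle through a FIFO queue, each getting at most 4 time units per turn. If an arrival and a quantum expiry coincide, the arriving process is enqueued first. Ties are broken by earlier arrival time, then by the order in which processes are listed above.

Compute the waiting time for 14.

Schedule: | 10 0-3 | 11 3-7 | 12 7-11 | 13 11-15 | 14 15-19 | 15 19-23 | 16 23-27 | 17 27-31 | 11 31-32 | 12 32-36 | 14 36-40 | 15 40-44 | 16 44-46 | 17 46-47 | 12 47-51 | 14 51-53 | 15 53-54 |
Completion: 10=3  11=32  12=51  13=15  14=53  15=54  16=46  17=47
Turnaround (C−A): 10=3  11=32  12=51  13=15  14=53  15=54  16=46  17=47
Waiting(14) = turnaround − burst = 53 − 10 = 43

43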